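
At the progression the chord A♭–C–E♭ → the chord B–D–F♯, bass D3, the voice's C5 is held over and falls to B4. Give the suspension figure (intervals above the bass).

At the second chord the bass is D3. The suspended C5 lies a seventh above the bass; after resolving down by step to B4, the interval above the bass becomes a sixth.
Suspension figures are named by those two intervals: 7–6.

7–6 suspension.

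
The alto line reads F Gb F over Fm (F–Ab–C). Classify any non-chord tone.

The harmony at that moment is F minor triad (F, Ab, C); Gb is not a chord tone.
It is approached by step up from F and left by step down to F.
Step away and step back to the same note — a neighbor tone (upper neighbor).

Gb is a neighbor tone.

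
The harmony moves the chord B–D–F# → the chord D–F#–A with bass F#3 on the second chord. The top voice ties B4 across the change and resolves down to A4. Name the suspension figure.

At the second chord the bass is F#3. The suspended B4 lies a fourth above the bass; after resolving down by step to A4, the interval above the bass becomes a third.
Suspension figures are named by those two intervals: 4–3.

4–3 suspension.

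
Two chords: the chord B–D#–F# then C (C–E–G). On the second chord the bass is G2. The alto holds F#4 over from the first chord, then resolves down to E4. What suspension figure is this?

7–6 suspension.

At the second chord the bass is G2. The suspended F#4 lies a seventh above the bass; after resolving down by step to E4, the interval above the bass becomes a sixth.
Suspension figures are named by those two intervals: 7–6.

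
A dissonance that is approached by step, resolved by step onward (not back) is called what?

Approach: by step. Departure: by step, continuing in the same direction.
Stepwise on both sides with no change of direction means the note fills in the space between two different chord tones — a passing tone. (Had it turned back to its starting note it would be a neighbor tone instead.)

Passing tone.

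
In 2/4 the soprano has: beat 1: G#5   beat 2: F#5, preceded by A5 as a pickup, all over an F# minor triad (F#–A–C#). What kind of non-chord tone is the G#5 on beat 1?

The harmony at that moment is F# minor triad (F#, A, C#); G#5 is not a chord tone.
It is approached by step down from A5 and left by step down to F#5.
Step in, step out in the same direction — a passing tone.

Passing tone.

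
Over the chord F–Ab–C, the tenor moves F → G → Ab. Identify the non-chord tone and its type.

G is a passing tone.

The harmony at that moment is F minor triad (F, Ab, C); G is not a chord tone.
It is approached by step up from F and left by step up to Ab.
Step in, step out in the same direction — a passing tone.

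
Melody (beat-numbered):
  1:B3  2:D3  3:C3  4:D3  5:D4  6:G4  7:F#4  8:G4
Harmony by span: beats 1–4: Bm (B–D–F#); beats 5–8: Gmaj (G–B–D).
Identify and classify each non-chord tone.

C3 (beat 3) — neighbor tone; F#4 (beat 7) — neighbor tone.

The harmony at that moment is B minor triad (B, D, F#); C3 is not a chord tone.
It is approached by step down from D3 and left by step up to D3.
Step away and step back to the same note — a neighbor tone (lower neighbor).
The harmony at that moment is G major triad (G, B, D); F#4 is not a chord tone.
It is approached by step down from G4 and left by step up to G4.
Step away and step back to the same note — a neighbor tone (lower neighbor).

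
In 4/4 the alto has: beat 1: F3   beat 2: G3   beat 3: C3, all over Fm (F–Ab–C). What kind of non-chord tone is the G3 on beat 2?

The harmony at that moment is F minor triad (F, Ab, C); G3 is not a chord tone.
It is approached by step up from F3 and left by leap down to C3.
Step in, leap out, on a weak beat — an escape tone.

Escape tone.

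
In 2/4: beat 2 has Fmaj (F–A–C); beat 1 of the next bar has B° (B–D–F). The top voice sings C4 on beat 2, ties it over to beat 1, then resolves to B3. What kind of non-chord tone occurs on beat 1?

The harmony at that moment is B diminished triad (B, D, F); C4 is not a chord tone.
It is held over (the same pitch as the preceding C4) and left by step down to B3.
Held over from the previous chord and resolving down by step — a suspension.

Suspension.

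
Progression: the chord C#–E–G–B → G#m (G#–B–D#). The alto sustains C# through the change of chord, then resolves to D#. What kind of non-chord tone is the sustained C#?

C# is a retardation.

The harmony at that moment is G# minor triad (G#, B, D#); C# is not a chord tone.
It is held over (the same pitch as the preceding C#) and left by step up to D#.
Held over from the previous chord and resolving up by step — a retardation.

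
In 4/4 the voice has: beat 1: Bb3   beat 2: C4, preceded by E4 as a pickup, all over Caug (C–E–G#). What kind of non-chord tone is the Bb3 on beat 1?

Appoggiatura.

The harmony at that moment is C augmented triad (C, E, G#); Bb3 is not a chord tone.
It is approached by leap down from E4 and left by step up to C4.
Leap in, step out, metrically accented — an appoggiatura.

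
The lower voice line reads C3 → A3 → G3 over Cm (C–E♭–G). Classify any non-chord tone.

The harmony at that moment is C minor triad (C, E♭, G); A3 is not a chord tone.
It is approached by leap up from C3 and left by step down to G3.
Leap in, step out — an appoggiatura.

A3 is an appoggiatura.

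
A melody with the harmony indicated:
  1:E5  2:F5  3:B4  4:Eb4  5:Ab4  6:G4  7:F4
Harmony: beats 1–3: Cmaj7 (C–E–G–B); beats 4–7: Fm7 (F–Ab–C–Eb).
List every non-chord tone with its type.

The harmony at that moment is C major seventh chord (C, E, G, B); F5 is not a chord tone.
It is approached by step up from E5 and left by leap down to B4.
Step in, leap out — an escape tone.
The harmony at that moment is F minor seventh chord (F, Ab, C, Eb); G4 is not a chord tone.
It is approached by step down from Ab4 and left by step down to F4.
Step in, step out in the same direction — a passing tone.

F5 (beat 2) — escape tone; G4 (beat 6) — passing tone.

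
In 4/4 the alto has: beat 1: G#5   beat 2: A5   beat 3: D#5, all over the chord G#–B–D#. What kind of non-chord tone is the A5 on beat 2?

The harmony at that moment is G# minor triad (G#, B, D#); A5 is not a chord tone.
It is approached by step up from G#5 and left by leap down to D#5.
Step in, leap out, on a weak beat — an escape tone.

Escape tone.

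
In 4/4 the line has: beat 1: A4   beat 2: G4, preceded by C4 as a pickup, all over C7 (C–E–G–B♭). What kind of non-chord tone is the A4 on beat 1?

Appoggiatura.

The harmony at that moment is C dominant seventh chord (C, E, G, B♭); A4 is not a chord tone.
It is approached by leap up from C4 and left by step down to G4.
Leap in, step out, metrically accented — an appoggiatura.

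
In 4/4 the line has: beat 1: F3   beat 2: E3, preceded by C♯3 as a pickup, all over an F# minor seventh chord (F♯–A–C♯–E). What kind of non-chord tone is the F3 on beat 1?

The harmony at that moment is F♯ minor seventh chord (F♯, A, C♯, E); F3 is not a chord tone.
It is approached by leap up from C♯3 and left by step down to E3.
Leap in, step out, metrically accented — an appoggiatura.

Appoggiatura.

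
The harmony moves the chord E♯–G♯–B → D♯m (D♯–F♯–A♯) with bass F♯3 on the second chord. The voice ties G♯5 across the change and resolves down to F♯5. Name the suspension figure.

9–8 suspension.

At the second chord the bass is F♯3. The suspended G♯5 lies a ninth above the bass; after resolving down by step to F♯5, the interval above the bass becomes an octave.
Suspension figures are named by those two intervals: 9–8.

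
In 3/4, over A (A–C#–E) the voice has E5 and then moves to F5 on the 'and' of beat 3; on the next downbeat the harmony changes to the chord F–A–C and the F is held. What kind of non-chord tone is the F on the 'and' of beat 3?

Anticipation.

The harmony at that moment is A major triad (A, C#, E); F5 is not a chord tone.
It is approached by step up from E5 and then sustained as the same pitch into the next harmony.
Arriving early and becoming a chord tone when the harmony changes — an anticipation.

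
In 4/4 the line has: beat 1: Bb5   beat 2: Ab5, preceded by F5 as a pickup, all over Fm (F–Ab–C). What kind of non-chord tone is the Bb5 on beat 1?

The harmony at that moment is F minor triad (F, Ab, C); Bb5 is not a chord tone.
It is approached by leap up from F5 and left by step down to Ab5.
Leap in, step out, metrically accented — an appoggiatura.

Appoggiatura.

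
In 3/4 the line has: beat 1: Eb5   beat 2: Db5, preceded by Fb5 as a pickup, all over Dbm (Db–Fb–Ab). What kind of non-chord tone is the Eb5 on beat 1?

The harmony at that moment is Db minor triad (Db, Fb, Ab); Eb5 is not a chord tone.
It is approached by step down from Fb5 and left by step down to Db5.
Step in, step out in the same direction — a passing tone.

Passing tone.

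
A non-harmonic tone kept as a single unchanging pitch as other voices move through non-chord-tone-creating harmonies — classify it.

Pedal tone.

Approach: none. Departure: none — a single pitch is sustained while the chords change around it, passing through harmonies that do not contain it.
No melodic motion at all; the dissonance is created entirely by the moving harmonies against the stationary note — a pedal tone (pedal point).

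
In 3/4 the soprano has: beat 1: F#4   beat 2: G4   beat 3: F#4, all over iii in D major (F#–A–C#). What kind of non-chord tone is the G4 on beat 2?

The harmony at that moment is F# minor triad (F#, A, C#); G4 is not a chord tone.
It is approached by step up from F#4 and left by step down to F#4.
Step away and step back to the same note — a neighbor tone (upper neighbor).

Upper neighbor tone.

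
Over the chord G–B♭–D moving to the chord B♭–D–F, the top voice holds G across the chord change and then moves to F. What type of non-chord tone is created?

G is a suspension.

The harmony at that moment is B♭ major triad (B♭, D, F); G is not a chord tone.
It is held over (the same pitch as the preceding G) and left by step down to F.
Held over from the previous chord and resolving down by step — a suspension.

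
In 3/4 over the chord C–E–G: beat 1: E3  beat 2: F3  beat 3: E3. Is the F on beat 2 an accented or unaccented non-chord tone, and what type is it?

The harmony at that moment is C major triad (C, E, G); F3 is not a chord tone.
It is approached by step up from E3 and left by step down to E3.
Step away and step back to the same note — a neighbor tone (upper neighbor).
It falls on a weak beat, so it is unaccented.

Unaccented neighbor tone.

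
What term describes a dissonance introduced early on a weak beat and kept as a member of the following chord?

Anticipation.

Approach: ahead of the chord change (typically by step), so it is dissonant against the current harmony. Departure: none — the same pitch is restated or held and is a chord tone of the new harmony.
Dissonant first, consonant once the harmony catches up: the note simply arrives early — an anticipation. (The reverse timing, consonant first and dissonant after the change, would be a suspension or retardation.)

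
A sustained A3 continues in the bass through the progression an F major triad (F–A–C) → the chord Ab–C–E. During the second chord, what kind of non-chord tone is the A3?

Pedal tone (pedal point).

The harmony at that moment is Ab augmented triad (Ab, C, E); A3 is not a chord tone.
It is held over (the same pitch as the preceding A3) and then sustained as the same pitch into the next harmony.
Sustained through a change of harmony — a pedal tone.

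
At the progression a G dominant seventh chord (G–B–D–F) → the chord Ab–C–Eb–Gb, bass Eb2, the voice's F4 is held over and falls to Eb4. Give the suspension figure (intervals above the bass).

9–8 suspension.

At the second chord the bass is Eb2. The suspended F4 lies a ninth above the bass; after resolving down by step to Eb4, the interval above the bass becomes an octave.
Suspension figures are named by those two intervals: 9–8.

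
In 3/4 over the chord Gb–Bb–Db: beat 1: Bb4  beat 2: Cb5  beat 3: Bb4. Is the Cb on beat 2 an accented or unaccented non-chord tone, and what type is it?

Unaccented neighbor tone.

The harmony at that moment is Gb major triad (Gb, Bb, Db); Cb5 is not a chord tone.
It is approached by step up from Bb4 and left by step down to Bb4.
Step away and step back to the same note — a neighbor tone (upper neighbor).
It falls on a weak beat, so it is unaccented.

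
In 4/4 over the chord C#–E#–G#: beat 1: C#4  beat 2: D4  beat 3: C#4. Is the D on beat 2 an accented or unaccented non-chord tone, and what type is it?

Unaccented neighbor tone.

The harmony at that moment is C# major triad (C#, E#, G#); D4 is not a chord tone.
It is approached by step up from C#4 and left by step down to C#4.
Step away and step back to the same note — a neighbor tone (upper neighbor).
It falls on a weak beat, so it is unaccented.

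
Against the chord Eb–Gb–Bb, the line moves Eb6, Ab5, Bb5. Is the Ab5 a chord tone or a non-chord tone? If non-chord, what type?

Non-chord tone — an appoggiatura.

The harmony at that moment is Eb minor triad (Eb, Gb, Bb); Ab5 is not a chord tone.
It is approached by leap down from Eb6 and left by step up to Bb5.
Leap in, step out — an appoggiatura.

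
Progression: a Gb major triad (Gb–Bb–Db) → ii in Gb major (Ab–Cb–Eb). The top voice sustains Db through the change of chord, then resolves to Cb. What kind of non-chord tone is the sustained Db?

The harmony at that moment is Ab minor triad (Ab, Cb, Eb); Db is not a chord tone.
It is held over (the same pitch as the preceding Db) and left by step down to Cb.
Held over from the previous chord and resolving down by step — a suspension.

Db is a suspension.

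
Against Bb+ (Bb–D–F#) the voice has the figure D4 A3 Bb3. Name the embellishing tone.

The harmony at that moment is Bb augmented triad (Bb, D, F#); A3 is not a chord tone.
It is approached by leap down from D4 and left by step up to Bb3.
Leap in, step out — an appoggiatura.

A3 is an appoggiatura.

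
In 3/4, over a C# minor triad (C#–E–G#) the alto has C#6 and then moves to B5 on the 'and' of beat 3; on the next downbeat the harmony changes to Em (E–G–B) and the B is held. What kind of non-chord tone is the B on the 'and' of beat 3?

Anticipation.

The harmony at that moment is C# minor triad (C#, E, G#); B5 is not a chord tone.
It is approached by step down from C#6 and then sustained as the same pitch into the next harmony.
Arriving early and becoming a chord tone when the harmony changes — an anticipation.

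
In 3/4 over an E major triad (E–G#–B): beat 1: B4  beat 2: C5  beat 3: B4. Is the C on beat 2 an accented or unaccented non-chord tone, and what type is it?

The harmony at that moment is E major triad (E, G#, B); C5 is not a chord tone.
It is approached by step up from B4 and left by step down to B4.
Step away and step back to the same note — a neighbor tone (upper neighbor).
It falls on a weak beat, so it is unaccented.

Unaccented neighbor tone.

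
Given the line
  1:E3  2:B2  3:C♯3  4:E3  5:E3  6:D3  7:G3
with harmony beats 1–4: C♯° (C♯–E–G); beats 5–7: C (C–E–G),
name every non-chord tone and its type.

B2 (beat 2) — appoggiatura; D3 (beat 6) — escape tone.

The harmony at that moment is C♯ diminished triad (C♯, E, G); B2 is not a chord tone.
It is approached by leap down from E3 and left by step up to C♯3.
Leap in, step out — an appoggiatura.
The harmony at that moment is C major triad (C, E, G); D3 is not a chord tone.
It is approached by step down from E3 and left by leap up to G3.
Step in, leap out — an escape tone.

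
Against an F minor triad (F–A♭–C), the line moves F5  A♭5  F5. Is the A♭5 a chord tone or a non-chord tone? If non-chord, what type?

F minor triad contains F, A♭, C; A♭ is the third, so it is a chord tone.

Chord tone (the third of F minor triad).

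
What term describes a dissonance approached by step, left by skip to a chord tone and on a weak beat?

Escape tone.

Approach: by step. Departure: by leap. Metric position: weak.
Step in, leap out, from a weak position — an escape tone (échappée). (It is the mirror image of the appoggiatura, which leaps in and steps out on a strong beat.)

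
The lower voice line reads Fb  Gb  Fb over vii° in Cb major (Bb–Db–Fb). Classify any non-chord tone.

The harmony at that moment is Bb diminished triad (Bb, Db, Fb); Gb is not a chord tone.
It is approached by step up from Fb and left by step down to Fb.
Step away and step back to the same note — a neighbor tone (upper neighbor).

Gb is a neighbor tone.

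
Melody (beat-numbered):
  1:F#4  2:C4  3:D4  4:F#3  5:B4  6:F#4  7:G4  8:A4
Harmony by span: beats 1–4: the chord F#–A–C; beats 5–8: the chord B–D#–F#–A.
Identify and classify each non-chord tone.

The harmony at that moment is F# diminished triad (F#, A, C); D4 is not a chord tone.
It is approached by step up from C4 and left by leap down to F#3.
Step in, leap out — an escape tone.
The harmony at that moment is B dominant seventh chord (B, D#, F#, A); G4 is not a chord tone.
It is approached by step up from F#4 and left by step up to A4.
Step in, step out in the same direction — a passing tone.

D4 (beat 3) — escape tone; G4 (beat 7) — passing tone.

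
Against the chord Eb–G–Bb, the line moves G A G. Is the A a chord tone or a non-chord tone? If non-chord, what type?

The harmony at that moment is Eb major triad (Eb, G, Bb); A is not a chord tone.
It is approached by step up from G and left by step down to G.
Step away and step back to the same note — a neighbor tone (upper neighbor).

Non-chord tone — a neighbor tone.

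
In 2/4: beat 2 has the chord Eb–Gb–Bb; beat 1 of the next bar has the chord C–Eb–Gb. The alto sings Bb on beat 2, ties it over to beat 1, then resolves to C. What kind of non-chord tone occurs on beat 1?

The harmony at that moment is C diminished triad (C, Eb, Gb); Bb is not a chord tone.
It is held over (the same pitch as the preceding Bb) and left by step up to C.
Held over from the previous chord and resolving up by step — a retardation.

Retardation.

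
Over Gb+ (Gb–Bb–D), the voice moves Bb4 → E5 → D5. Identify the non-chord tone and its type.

E5 is an appoggiatura.

The harmony at that moment is Gb augmented triad (Gb, Bb, D); E5 is not a chord tone.
It is approached by leap up from Bb4 and left by step down to D5.
Leap in, step out — an appoggiatura.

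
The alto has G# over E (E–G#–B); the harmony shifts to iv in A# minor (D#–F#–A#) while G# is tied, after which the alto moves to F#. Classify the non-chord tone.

The harmony at that moment is D# minor triad (D#, F#, A#); G# is not a chord tone.
It is held over (the same pitch as the preceding G#) and left by step down to F#.
Held over from the previous chord and resolving down by step — a suspension.

G# is a suspension.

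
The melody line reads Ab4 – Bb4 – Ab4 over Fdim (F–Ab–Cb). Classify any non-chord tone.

The harmony at that moment is F diminished triad (F, Ab, Cb); Bb4 is not a chord tone.
It is approached by step up from Ab4 and left by step down to Ab4.
Step away and step back to the same note — a neighbor tone (upper neighbor).

Bb4 is a neighbor tone.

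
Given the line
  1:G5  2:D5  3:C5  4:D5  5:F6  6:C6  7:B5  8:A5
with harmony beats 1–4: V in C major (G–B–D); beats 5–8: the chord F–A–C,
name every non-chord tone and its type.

The harmony at that moment is G major triad (G, B, D); C5 is not a chord tone.
It is approached by step down from D5 and left by step up to D5.
Step away and step back to the same note — a neighbor tone (lower neighbor).
The harmony at that moment is F major triad (F, A, C); B5 is not a chord tone.
It is approached by step down from C6 and left by step down to A5.
Step in, step out in the same direction — a passing tone.

C5 (beat 3) — neighbor tone; B5 (beat 7) — passing tone.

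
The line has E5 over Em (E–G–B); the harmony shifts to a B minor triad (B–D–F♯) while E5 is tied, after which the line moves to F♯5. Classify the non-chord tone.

The harmony at that moment is B minor triad (B, D, F♯); E5 is not a chord tone.
It is held over (the same pitch as the preceding E5) and left by step up to F♯5.
Held over from the previous chord and resolving up by step — a retardation.

E5 is a retardation.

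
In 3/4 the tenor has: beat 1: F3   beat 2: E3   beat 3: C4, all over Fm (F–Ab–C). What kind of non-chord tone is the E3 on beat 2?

The harmony at that moment is F minor triad (F, Ab, C); E3 is not a chord tone.
It is approached by step down from F3 and left by leap up to C4.
Step in, leap out, on a weak beat — an escape tone.

Escape tone.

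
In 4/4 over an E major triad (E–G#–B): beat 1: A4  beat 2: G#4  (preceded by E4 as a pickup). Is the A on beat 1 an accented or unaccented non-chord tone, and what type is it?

Accented appoggiatura.

The harmony at that moment is E major triad (E, G#, B); A4 is not a chord tone.
It is approached by leap up from E4 and left by step down to G#4.
Leap in, step out — an appoggiatura.
It falls on the downbeat, so it is accented.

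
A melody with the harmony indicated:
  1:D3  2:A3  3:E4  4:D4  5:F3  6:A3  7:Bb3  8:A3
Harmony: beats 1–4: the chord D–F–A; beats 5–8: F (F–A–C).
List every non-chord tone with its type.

E4 (beat 3) — appoggiatura; Bb3 (beat 7) — neighbor tone.

The harmony at that moment is D minor triad (D, F, A); E4 is not a chord tone.
It is approached by leap up from A3 and left by step down to D4.
Leap in, step out — an appoggiatura.
The harmony at that moment is F major triad (F, A, C); Bb3 is not a chord tone.
It is approached by step up from A3 and left by step down to A3.
Step away and step back to the same note — a neighbor tone (upper neighbor).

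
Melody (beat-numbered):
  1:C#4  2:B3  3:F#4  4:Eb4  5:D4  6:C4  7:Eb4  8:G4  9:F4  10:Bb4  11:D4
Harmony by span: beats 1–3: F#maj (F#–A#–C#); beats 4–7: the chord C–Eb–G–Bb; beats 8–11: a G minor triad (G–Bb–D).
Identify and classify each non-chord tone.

B3 (beat 2) — escape tone; D4 (beat 5) — passing tone; F4 (beat 9) — escape tone.

The harmony at that moment is F# major triad (F#, A#, C#); B3 is not a chord tone.
It is approached by step down from C#4 and left by leap up to F#4.
Step in, leap out — an escape tone.
The harmony at that moment is C minor seventh chord (C, Eb, G, Bb); D4 is not a chord tone.
It is approached by step down from Eb4 and left by step down to C4.
Step in, step out in the same direction — a passing tone.
The harmony at that moment is G minor triad (G, Bb, D); F4 is not a chord tone.
It is approached by step down from G4 and left by leap up to Bb4.
Step in, leap out — an escape tone.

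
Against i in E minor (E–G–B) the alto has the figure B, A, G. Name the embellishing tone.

A is a passing tone.

The harmony at that moment is E minor triad (E, G, B); A is not a chord tone.
It is approached by step down from B and left by step down to G.
Step in, step out in the same direction — a passing tone.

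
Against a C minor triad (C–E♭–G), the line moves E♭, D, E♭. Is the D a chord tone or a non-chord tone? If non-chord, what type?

The harmony at that moment is C minor triad (C, E♭, G); D is not a chord tone.
It is approached by step down from E♭ and left by step up to E♭.
Step away and step back to the same note — a neighbor tone (lower neighbor).

Non-chord tone — a neighbor tone.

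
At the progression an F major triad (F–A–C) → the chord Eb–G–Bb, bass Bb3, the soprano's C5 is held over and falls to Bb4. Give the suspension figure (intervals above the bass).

At the second chord the bass is Bb3. The suspended C5 lies a ninth above the bass; after resolving down by step to Bb4, the interval above the bass becomes an octave.
Suspension figures are named by those two intervals: 9–8.

9–8 suspension.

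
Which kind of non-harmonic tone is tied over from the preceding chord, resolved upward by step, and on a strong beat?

Retardation.

Approach: by preparation — the pitch is first a chord tone, then held (tied or repeated) while the harmony changes under it. Departure: up by step. Metric position: strong.
A prepared dissonance that resolves upward by step — a retardation. (The same figure resolving downward would be a suspension.)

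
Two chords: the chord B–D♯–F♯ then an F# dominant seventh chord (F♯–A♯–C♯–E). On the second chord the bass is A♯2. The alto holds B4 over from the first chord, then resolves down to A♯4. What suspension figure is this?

9–8 suspension.

At the second chord the bass is A♯2. The suspended B4 lies a ninth above the bass; after resolving down by step to A♯4, the interval above the bass becomes an octave.
Suspension figures are named by those two intervals: 9–8.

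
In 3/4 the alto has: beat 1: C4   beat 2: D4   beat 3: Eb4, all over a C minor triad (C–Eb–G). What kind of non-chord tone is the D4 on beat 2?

The harmony at that moment is C minor triad (C, Eb, G); D4 is not a chord tone.
It is approached by step up from C4 and left by step up to Eb4.
Step in, step out in the same direction — a passing tone.

Passing tone.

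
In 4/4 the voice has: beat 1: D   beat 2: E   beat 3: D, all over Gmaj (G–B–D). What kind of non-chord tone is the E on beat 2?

Upper neighbor tone.

The harmony at that moment is G major triad (G, B, D); E is not a chord tone.
It is approached by step up from D and left by step down to D.
Step away and step back to the same note — a neighbor tone (upper neighbor).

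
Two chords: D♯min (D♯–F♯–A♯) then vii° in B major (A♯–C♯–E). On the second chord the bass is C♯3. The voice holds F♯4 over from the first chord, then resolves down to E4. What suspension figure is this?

4–3 suspension.

At the second chord the bass is C♯3. The suspended F♯4 lies a fourth above the bass; after resolving down by step to E4, the interval above the bass becomes a third.
Suspension figures are named by those two intervals: 4–3.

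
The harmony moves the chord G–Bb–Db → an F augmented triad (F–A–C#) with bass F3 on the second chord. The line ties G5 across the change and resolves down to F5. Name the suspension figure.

9–8 suspension.

At the second chord the bass is F3. The suspended G5 lies a ninth above the bass; after resolving down by step to F5, the interval above the bass becomes an octave.
Suspension figures are named by those two intervals: 9–8.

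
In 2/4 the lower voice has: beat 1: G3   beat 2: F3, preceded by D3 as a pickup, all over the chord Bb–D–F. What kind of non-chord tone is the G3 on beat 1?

The harmony at that moment is Bb major triad (Bb, D, F); G3 is not a chord tone.
It is approached by leap up from D3 and left by step down to F3.
Leap in, step out, metrically accented — an appoggiatura.

Appoggiatura.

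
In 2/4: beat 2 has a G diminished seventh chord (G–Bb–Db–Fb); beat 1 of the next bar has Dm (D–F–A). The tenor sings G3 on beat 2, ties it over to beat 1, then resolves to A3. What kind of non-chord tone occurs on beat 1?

The harmony at that moment is D minor triad (D, F, A); G3 is not a chord tone.
It is held over (the same pitch as the preceding G3) and left by step up to A3.
Held over from the previous chord and resolving up by step — a retardation.

Retardation.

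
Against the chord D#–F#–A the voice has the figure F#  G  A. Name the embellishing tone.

G is a passing tone.

The harmony at that moment is D# diminished triad (D#, F#, A); G is not a chord tone.
It is approached by step up from F# and left by step up to A.
Step in, step out in the same direction — a passing tone.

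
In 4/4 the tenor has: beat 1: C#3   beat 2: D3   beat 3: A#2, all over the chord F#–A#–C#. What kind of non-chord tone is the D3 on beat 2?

Escape tone.

The harmony at that moment is F# major triad (F#, A#, C#); D3 is not a chord tone.
It is approached by step up from C#3 and left by leap down to A#2.
Step in, leap out, on a weak beat — an escape tone.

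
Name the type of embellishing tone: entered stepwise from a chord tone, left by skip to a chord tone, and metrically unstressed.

Approach: by step. Departure: by leap. Metric position: weak.
Step in, leap out, from a weak position — an escape tone (échappée). (It is the mirror image of the appoggiatura, which leaps in and steps out on a strong beat.)

Escape tone.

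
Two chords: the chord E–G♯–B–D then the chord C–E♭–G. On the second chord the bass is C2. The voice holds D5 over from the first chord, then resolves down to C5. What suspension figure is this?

At the second chord the bass is C2. The suspended D5 lies a ninth above the bass; after resolving down by step to C5, the interval above the bass becomes an octave.
Suspension figures are named by those two intervals: 9–8.

9–8 suspension.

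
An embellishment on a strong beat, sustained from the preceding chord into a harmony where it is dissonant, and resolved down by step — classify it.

Approach: by preparation — the pitch is first a chord tone, then held (tied or repeated) while the harmony changes under it. Departure: down by step. Metric position: strong.
A prepared dissonance that resolves downward by step — a suspension. (The same figure resolving upward would be a retardation.)

Suspension.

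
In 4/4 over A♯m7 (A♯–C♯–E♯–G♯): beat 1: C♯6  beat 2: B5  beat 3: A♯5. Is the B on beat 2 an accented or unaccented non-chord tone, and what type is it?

The harmony at that moment is A♯ minor seventh chord (A♯, C♯, E♯, G♯); B5 is not a chord tone.
It is approached by step down from C♯6 and left by step down to A♯5.
Step in, step out in the same direction — a passing tone.
It falls on a weak beat, so it is unaccented.

Unaccented passing tone.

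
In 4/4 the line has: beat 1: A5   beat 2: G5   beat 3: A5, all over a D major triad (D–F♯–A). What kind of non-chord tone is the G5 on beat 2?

The harmony at that moment is D major triad (D, F♯, A); G5 is not a chord tone.
It is approached by step down from A5 and left by step up to A5.
Step away and step back to the same note — a neighbor tone (lower neighbor).

Lower neighbor tone.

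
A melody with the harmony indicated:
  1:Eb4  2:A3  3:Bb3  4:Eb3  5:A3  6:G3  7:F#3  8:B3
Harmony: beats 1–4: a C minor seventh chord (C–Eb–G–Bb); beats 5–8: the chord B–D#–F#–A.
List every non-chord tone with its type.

A3 (beat 2) — appoggiatura; G3 (beat 6) — passing tone.

The harmony at that moment is C minor seventh chord (C, Eb, G, Bb); A3 is not a chord tone.
It is approached by leap down from Eb4 and left by step up to Bb3.
Leap in, step out — an appoggiatura.
The harmony at that moment is B dominant seventh chord (B, D#, F#, A); G3 is not a chord tone.
It is approached by step down from A3 and left by step down to F#3.
Step in, step out in the same direction — a passing tone.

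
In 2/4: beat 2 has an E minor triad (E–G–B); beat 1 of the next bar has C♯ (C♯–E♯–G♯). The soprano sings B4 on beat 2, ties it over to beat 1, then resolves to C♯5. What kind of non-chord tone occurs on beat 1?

Retardation.

The harmony at that moment is C♯ major triad (C♯, E♯, G♯); B4 is not a chord tone.
It is held over (the same pitch as the preceding B4) and left by step up to C♯5.
Held over from the previous chord and resolving up by step — a retardation.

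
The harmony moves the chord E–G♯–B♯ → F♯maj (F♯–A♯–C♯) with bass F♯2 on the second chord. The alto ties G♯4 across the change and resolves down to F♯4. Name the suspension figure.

At the second chord the bass is F♯2. The suspended G♯4 lies a ninth above the bass; after resolving down by step to F♯4, the interval above the bass becomes an octave.
Suspension figures are named by those two intervals: 9–8.

9–8 suspension.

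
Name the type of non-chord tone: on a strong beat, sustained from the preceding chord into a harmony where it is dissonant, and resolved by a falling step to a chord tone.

Suspension.

Approach: by preparation — the pitch is first a chord tone, then held (tied or repeated) while the harmony changes under it. Departure: down by step. Metric position: strong.
A prepared dissonance that resolves downward by step — a suspension. (The same figure resolving upward would be a retardation.)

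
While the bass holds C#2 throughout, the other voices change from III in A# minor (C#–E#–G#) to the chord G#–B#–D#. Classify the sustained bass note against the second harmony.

The harmony at that moment is G# major triad (G#, B#, D#); C#2 is not a chord tone.
It is held over (the same pitch as the preceding C#2) and then sustained as the same pitch into the next harmony.
Sustained through a change of harmony — a pedal tone.

Pedal tone (pedal point).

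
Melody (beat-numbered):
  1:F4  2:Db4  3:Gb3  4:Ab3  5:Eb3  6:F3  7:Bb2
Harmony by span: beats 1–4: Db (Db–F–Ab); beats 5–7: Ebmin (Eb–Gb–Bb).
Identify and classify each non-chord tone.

Gb3 (beat 3) — appoggiatura; F3 (beat 6) — escape tone.

The harmony at that moment is Db major triad (Db, F, Ab); Gb3 is not a chord tone.
It is approached by leap down from Db4 and left by step up to Ab3.
Leap in, step out — an appoggiatura.
The harmony at that moment is Eb minor triad (Eb, Gb, Bb); F3 is not a chord tone.
It is approached by step up from Eb3 and left by leap down to Bb2.
Step in, leap out — an escape tone.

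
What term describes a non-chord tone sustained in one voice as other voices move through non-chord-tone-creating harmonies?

Approach: none. Departure: none — a single pitch is sustained while the chords change around it, passing through harmonies that do not contain it.
No melodic motion at all; the dissonance is created entirely by the moving harmonies against the stationary note — a pedal tone (pedal point).

Pedal tone.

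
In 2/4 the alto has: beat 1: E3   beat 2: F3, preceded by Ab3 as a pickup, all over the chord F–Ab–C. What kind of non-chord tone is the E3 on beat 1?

Appoggiatura.

The harmony at that moment is F minor triad (F, Ab, C); E3 is not a chord tone.
It is approached by leap down from Ab3 and left by step up to F3.
Leap in, step out, metrically accented — an appoggiatura.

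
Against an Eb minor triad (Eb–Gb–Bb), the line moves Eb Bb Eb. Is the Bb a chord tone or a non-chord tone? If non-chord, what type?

Eb minor triad contains Eb, Gb, Bb; Bb is the fifth, so it is a chord tone.

Chord tone (the fifth of Eb minor triad).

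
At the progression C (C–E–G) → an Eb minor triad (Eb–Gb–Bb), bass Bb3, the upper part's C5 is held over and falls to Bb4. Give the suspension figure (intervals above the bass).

At the second chord the bass is Bb3. The suspended C5 lies a ninth above the bass; after resolving down by step to Bb4, the interval above the bass becomes an octave.
Suspension figures are named by those two intervals: 9–8.

9–8 suspension.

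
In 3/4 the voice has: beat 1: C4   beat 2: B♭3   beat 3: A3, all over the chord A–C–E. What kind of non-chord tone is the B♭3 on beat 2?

The harmony at that moment is A minor triad (A, C, E); B♭3 is not a chord tone.
It is approached by step down from C4 and left by step down to A3.
Step in, step out in the same direction — a passing tone.

Passing tone.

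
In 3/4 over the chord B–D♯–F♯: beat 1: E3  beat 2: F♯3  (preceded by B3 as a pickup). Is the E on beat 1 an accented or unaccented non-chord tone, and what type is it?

Accented appoggiatura.

The harmony at that moment is B major triad (B, D♯, F♯); E3 is not a chord tone.
It is approached by leap down from B3 and left by step up to F♯3.
Leap in, step out — an appoggiatura.
It falls on the downbeat, so it is accented.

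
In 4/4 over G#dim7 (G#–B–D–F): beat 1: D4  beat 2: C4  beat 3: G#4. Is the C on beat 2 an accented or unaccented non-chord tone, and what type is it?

Unaccented escape tone.

The harmony at that moment is G# diminished seventh chord (G#, B, D, F); C4 is not a chord tone.
It is approached by step down from D4 and left by leap up to G#4.
Step in, leap out — an escape tone.
It falls on a weak beat, so it is unaccented.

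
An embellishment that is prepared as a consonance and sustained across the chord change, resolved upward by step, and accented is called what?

Approach: by preparation — the pitch is first a chord tone, then held (tied or repeated) while the harmony changes under it. Departure: up by step. Metric position: strong.
A prepared dissonance that resolves upward by step — a retardation. (The same figure resolving downward would be a suspension.)

Retardation.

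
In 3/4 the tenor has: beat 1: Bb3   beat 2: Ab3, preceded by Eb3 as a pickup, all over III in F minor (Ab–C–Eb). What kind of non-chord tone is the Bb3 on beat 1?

Appoggiatura.

The harmony at that moment is Ab major triad (Ab, C, Eb); Bb3 is not a chord tone.
It is approached by leap up from Eb3 and left by step down to Ab3.
Leap in, step out, metrically accented — an appoggiatura.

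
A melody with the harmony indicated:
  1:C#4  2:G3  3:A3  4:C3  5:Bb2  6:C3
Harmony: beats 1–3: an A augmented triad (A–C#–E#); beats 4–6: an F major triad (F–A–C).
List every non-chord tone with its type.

G3 (beat 2) — appoggiatura; Bb2 (beat 5) — neighbor tone.

The harmony at that moment is A augmented triad (A, C#, E#); G3 is not a chord tone.
It is approached by leap down from C#4 and left by step up to A3.
Leap in, step out — an appoggiatura.
The harmony at that moment is F major triad (F, A, C); Bb2 is not a chord tone.
It is approached by step down from C3 and left by step up to C3.
Step away and step back to the same note — a neighbor tone (lower neighbor).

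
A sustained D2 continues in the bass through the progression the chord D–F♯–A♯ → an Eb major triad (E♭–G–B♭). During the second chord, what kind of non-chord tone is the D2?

Pedal tone (pedal point).

The harmony at that moment is E♭ major triad (E♭, G, B♭); D2 is not a chord tone.
It is held over (the same pitch as the preceding D2) and then sustained as the same pitch into the next harmony.
Sustained through a change of harmony — a pedal tone.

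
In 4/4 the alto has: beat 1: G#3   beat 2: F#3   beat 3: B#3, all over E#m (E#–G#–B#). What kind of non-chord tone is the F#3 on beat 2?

The harmony at that moment is E# minor triad (E#, G#, B#); F#3 is not a chord tone.
It is approached by step down from G#3 and left by leap up to B#3.
Step in, leap out, on a weak beat — an escape tone.

Escape tone.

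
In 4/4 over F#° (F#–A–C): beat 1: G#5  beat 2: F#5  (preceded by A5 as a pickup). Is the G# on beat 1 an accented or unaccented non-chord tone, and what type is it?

The harmony at that moment is F# diminished triad (F#, A, C); G#5 is not a chord tone.
It is approached by step down from A5 and left by step down to F#5.
Step in, step out in the same direction — a passing tone.
It falls on the downbeat, so it is accented.

Accented passing tone.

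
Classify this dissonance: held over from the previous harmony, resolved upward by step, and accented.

Approach: by preparation — the pitch is first a chord tone, then held (tied or repeated) while the harmony changes under it. Departure: up by step. Metric position: strong.
A prepared dissonance that resolves upward by step — a retardation. (The same figure resolving downward would be a suspension.)

Retardation.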